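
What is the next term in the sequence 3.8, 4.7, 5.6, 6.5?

Differences: 4.7 - 3.8 = 0.9
This is an arithmetic sequence with common difference d = 0.9.
Next term = 6.5 + 0.9 = 7.4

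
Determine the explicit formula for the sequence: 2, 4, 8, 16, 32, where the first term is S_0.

Check ratios: 4 / 2 = 2.0
Common ratio r = 2.
First term a = 2.
Formula: S_i = 2 * 2^i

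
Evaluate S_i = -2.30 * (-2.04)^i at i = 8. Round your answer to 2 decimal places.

S_8 = -2.3 * (-2.04)^8 ≈ -2.3 * 299.9448 ≈ -689.87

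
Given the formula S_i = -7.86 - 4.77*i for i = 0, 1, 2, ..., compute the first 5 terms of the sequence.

This is an arithmetic sequence.
i=0: S_0 = -7.86 + -4.77*0 = -7.86
i=1: S_1 = -7.86 + -4.77*1 = -12.63
i=2: S_2 = -7.86 + -4.77*2 = -17.4
i=3: S_3 = -7.86 + -4.77*3 = -22.17
i=4: S_4 = -7.86 + -4.77*4 = -26.94
The first 5 terms are: [-7.86, -12.63, -17.4, -22.17, -26.94]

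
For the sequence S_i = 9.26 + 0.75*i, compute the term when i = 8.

S_8 = 9.26 + 0.75*8 = 9.26 + 6.0 = 15.26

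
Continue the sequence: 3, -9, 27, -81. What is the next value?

Ratios: -9 / 3 = -3.0
This is a geometric sequence with common ratio r = -3.
Next term = -81 * -3 = 243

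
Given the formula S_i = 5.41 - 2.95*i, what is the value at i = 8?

S_8 = 5.41 + -2.95*8 = 5.41 + -23.6 = -18.19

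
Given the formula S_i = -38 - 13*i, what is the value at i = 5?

S_5 = -38 + -13*5 = -38 + -65 = -103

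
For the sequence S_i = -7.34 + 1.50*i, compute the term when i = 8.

S_8 = -7.34 + 1.5*8 = -7.34 + 12.0 = 4.66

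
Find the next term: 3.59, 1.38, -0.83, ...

Differences: 1.38 - 3.59 = -2.21
This is an arithmetic sequence with common difference d = -2.21.
Next term = -0.83 + -2.21 = -3.04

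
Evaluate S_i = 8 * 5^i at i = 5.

S_5 = 8 * 5^5 = 8 * 3125 = 25000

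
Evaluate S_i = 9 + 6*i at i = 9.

S_9 = 9 + 6*9 = 9 + 54 = 63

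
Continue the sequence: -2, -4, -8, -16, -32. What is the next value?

Ratios: -4 / -2 = 2.0
This is a geometric sequence with common ratio r = 2.
Next term = -32 * 2 = -64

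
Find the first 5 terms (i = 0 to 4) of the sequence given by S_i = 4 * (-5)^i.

This is a geometric sequence.
i=0: S_0 = 4 * (-5)^0 = 4
i=1: S_1 = 4 * (-5)^1 = -20
i=2: S_2 = 4 * (-5)^2 = 100
i=3: S_3 = 4 * (-5)^3 = -500
i=4: S_4 = 4 * (-5)^4 = 2500
The first 5 terms are: [4, -20, 100, -500, 2500]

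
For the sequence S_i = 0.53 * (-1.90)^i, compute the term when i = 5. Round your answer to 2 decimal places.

S_5 = 0.53 * (-1.9)^5 ≈ 0.53 * -24.761 ≈ -13.12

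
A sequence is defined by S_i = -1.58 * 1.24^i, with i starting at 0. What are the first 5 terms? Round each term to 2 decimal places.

This is a geometric sequence.
i=0: S_0 = -1.58 * 1.24^0 = -1.58
i=1: S_1 = -1.58 * 1.24^1 ≈ -1.96
i=2: S_2 = -1.58 * 1.24^2 ≈ -2.43
i=3: S_3 = -1.58 * 1.24^3 ≈ -3.01
i=4: S_4 = -1.58 * 1.24^4 ≈ -3.74
The first 5 terms are: [-1.58, -1.96, -2.43, -3.01, -3.74]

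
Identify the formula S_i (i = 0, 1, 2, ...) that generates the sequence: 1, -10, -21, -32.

Check differences: -10 - 1 = -11
-21 - -10 = -11
Common difference d = -11.
First term a = 1.
Formula: S_i = 1 - 11*i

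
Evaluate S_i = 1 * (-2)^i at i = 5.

S_5 = 1 * (-2)^5 = 1 * -32 = -32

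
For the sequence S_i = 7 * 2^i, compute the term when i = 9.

S_9 = 7 * 2^9 = 7 * 512 = 3584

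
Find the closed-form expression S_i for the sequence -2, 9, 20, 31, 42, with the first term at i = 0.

Check differences: 9 - -2 = 11
20 - 9 = 11
Common difference d = 11.
First term a = -2.
Formula: S_i = -2 + 11*i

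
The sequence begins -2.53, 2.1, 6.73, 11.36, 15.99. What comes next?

Differences: 2.1 - -2.53 = 4.63
This is an arithmetic sequence with common difference d = 4.63.
Next term = 15.99 + 4.63 = 20.62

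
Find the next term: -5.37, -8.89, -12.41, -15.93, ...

Differences: -8.89 - -5.37 = -3.52
This is an arithmetic sequence with common difference d = -3.52.
Next term = -15.93 + -3.52 = -19.45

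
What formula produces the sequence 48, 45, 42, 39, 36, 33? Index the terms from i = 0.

Check differences: 45 - 48 = -3
42 - 45 = -3
Common difference d = -3.
First term a = 48.
Formula: S_i = 48 - 3*i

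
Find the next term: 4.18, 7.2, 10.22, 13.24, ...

Differences: 7.2 - 4.18 = 3.02
This is an arithmetic sequence with common difference d = 3.02.
Next term = 13.24 + 3.02 = 16.26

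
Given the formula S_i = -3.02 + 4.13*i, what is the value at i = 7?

S_7 = -3.02 + 4.13*7 = -3.02 + 28.91 = 25.89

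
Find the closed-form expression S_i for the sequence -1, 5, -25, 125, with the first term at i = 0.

Check ratios: 5 / -1 = -5.0
Common ratio r = -5.
First term a = -1.
Formula: S_i = -1 * (-5)^i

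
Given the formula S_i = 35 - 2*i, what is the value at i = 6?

S_6 = 35 + -2*6 = 35 + -12 = 23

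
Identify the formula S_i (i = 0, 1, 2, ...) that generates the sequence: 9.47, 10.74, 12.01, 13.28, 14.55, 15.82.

Check differences: 10.74 - 9.47 = 1.27
12.01 - 10.74 = 1.27
Common difference d = 1.27.
First term a = 9.47.
Formula: S_i = 9.47 + 1.27*i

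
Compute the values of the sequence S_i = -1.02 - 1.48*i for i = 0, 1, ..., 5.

This is an arithmetic sequence.
i=0: S_0 = -1.02 + -1.48*0 = -1.02
i=1: S_1 = -1.02 + -1.48*1 = -2.5
i=2: S_2 = -1.02 + -1.48*2 = -3.98
i=3: S_3 = -1.02 + -1.48*3 = -5.46
i=4: S_4 = -1.02 + -1.48*4 = -6.94
i=5: S_5 = -1.02 + -1.48*5 = -8.42
The first 6 terms are: [-1.02, -2.5, -3.98, -5.46, -6.94, -8.42]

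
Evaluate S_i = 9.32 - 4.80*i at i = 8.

S_8 = 9.32 + -4.8*8 = 9.32 + -38.4 = -29.08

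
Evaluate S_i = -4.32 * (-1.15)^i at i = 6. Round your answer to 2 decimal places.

S_6 = -4.32 * (-1.15)^6 ≈ -4.32 * 2.3131 ≈ -9.99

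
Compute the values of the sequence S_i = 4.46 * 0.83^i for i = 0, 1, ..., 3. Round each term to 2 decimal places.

This is a geometric sequence.
i=0: S_0 = 4.46 * 0.83^0 = 4.46
i=1: S_1 = 4.46 * 0.83^1 ≈ 3.7
i=2: S_2 = 4.46 * 0.83^2 ≈ 3.07
i=3: S_3 = 4.46 * 0.83^3 ≈ 2.55
The first 4 terms are: [4.46, 3.7, 3.07, 2.55]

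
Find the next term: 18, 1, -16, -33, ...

Differences: 1 - 18 = -17
This is an arithmetic sequence with common difference d = -17.
Next term = -33 + -17 = -50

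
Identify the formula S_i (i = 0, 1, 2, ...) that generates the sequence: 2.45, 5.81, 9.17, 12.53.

Check differences: 5.81 - 2.45 = 3.36
9.17 - 5.81 = 3.36
Common difference d = 3.36.
First term a = 2.45.
Formula: S_i = 2.45 + 3.36*i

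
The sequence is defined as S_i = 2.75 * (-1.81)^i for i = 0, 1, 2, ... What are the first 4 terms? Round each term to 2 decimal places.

This is a geometric sequence.
i=0: S_0 = 2.75 * (-1.81)^0 = 2.75
i=1: S_1 = 2.75 * (-1.81)^1 ≈ -4.98
i=2: S_2 = 2.75 * (-1.81)^2 ≈ 9.01
i=3: S_3 = 2.75 * (-1.81)^3 ≈ -16.31
The first 4 terms are: [2.75, -4.98, 9.01, -16.31]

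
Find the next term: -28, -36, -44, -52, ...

Differences: -36 - -28 = -8
This is an arithmetic sequence with common difference d = -8.
Next term = -52 + -8 = -60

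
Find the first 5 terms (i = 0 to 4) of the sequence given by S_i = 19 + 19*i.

This is an arithmetic sequence.
i=0: S_0 = 19 + 19*0 = 19
i=1: S_1 = 19 + 19*1 = 38
i=2: S_2 = 19 + 19*2 = 57
i=3: S_3 = 19 + 19*3 = 76
i=4: S_4 = 19 + 19*4 = 95
The first 5 terms are: [19, 38, 57, 76, 95]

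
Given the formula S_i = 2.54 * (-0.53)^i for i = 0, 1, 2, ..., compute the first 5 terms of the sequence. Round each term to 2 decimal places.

This is a geometric sequence.
i=0: S_0 = 2.54 * (-0.53)^0 = 2.54
i=1: S_1 = 2.54 * (-0.53)^1 ≈ -1.35
i=2: S_2 = 2.54 * (-0.53)^2 ≈ 0.71
i=3: S_3 = 2.54 * (-0.53)^3 ≈ -0.38
i=4: S_4 = 2.54 * (-0.53)^4 ≈ 0.2
The first 5 terms are: [2.54, -1.35, 0.71, -0.38, 0.2]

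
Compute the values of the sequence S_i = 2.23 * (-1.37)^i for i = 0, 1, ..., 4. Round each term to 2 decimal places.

This is a geometric sequence.
i=0: S_0 = 2.23 * (-1.37)^0 = 2.23
i=1: S_1 = 2.23 * (-1.37)^1 ≈ -3.06
i=2: S_2 = 2.23 * (-1.37)^2 ≈ 4.19
i=3: S_3 = 2.23 * (-1.37)^3 ≈ -5.73
i=4: S_4 = 2.23 * (-1.37)^4 ≈ 7.86
The first 5 terms are: [2.23, -3.06, 4.19, -5.73, 7.86]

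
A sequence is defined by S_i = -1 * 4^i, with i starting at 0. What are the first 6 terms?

This is a geometric sequence.
i=0: S_0 = -1 * 4^0 = -1
i=1: S_1 = -1 * 4^1 = -4
i=2: S_2 = -1 * 4^2 = -16
i=3: S_3 = -1 * 4^3 = -64
i=4: S_4 = -1 * 4^4 = -256
i=5: S_5 = -1 * 4^5 = -1024
The first 6 terms are: [-1, -4, -16, -64, -256, -1024]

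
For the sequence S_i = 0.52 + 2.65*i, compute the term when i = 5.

S_5 = 0.52 + 2.65*5 = 0.52 + 13.25 = 13.77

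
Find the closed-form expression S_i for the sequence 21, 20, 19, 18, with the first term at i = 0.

Check differences: 20 - 21 = -1
19 - 20 = -1
Common difference d = -1.
First term a = 21.
Formula: S_i = 21 - 1*i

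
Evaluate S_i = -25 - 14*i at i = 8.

S_8 = -25 + -14*8 = -25 + -112 = -137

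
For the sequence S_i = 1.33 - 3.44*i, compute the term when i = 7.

S_7 = 1.33 + -3.44*7 = 1.33 + -24.08 = -22.75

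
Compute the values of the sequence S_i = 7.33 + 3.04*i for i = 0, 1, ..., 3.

This is an arithmetic sequence.
i=0: S_0 = 7.33 + 3.04*0 = 7.33
i=1: S_1 = 7.33 + 3.04*1 = 10.37
i=2: S_2 = 7.33 + 3.04*2 = 13.41
i=3: S_3 = 7.33 + 3.04*3 = 16.45
The first 4 terms are: [7.33, 10.37, 13.41, 16.45]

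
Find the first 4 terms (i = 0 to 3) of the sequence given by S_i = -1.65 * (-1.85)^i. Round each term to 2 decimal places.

This is a geometric sequence.
i=0: S_0 = -1.65 * (-1.85)^0 = -1.65
i=1: S_1 = -1.65 * (-1.85)^1 ≈ 3.05
i=2: S_2 = -1.65 * (-1.85)^2 ≈ -5.65
i=3: S_3 = -1.65 * (-1.85)^3 ≈ 10.45
The first 4 terms are: [-1.65, 3.05, -5.65, 10.45]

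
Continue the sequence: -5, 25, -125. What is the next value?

Ratios: 25 / -5 = -5.0
This is a geometric sequence with common ratio r = -5.
Next term = -125 * -5 = 625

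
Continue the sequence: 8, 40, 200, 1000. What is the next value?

Ratios: 40 / 8 = 5.0
This is a geometric sequence with common ratio r = 5.
Next term = 1000 * 5 = 5000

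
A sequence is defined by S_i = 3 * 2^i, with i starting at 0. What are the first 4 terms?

This is a geometric sequence.
i=0: S_0 = 3 * 2^0 = 3
i=1: S_1 = 3 * 2^1 = 6
i=2: S_2 = 3 * 2^2 = 12
i=3: S_3 = 3 * 2^3 = 24
The first 4 terms are: [3, 6, 12, 24]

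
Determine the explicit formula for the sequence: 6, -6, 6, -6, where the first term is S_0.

Check ratios: -6 / 6 = -1.0
Common ratio r = -1.
First term a = 6.
Formula: S_i = 6 * (-1)^i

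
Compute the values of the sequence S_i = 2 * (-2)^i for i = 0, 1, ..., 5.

This is a geometric sequence.
i=0: S_0 = 2 * (-2)^0 = 2
i=1: S_1 = 2 * (-2)^1 = -4
i=2: S_2 = 2 * (-2)^2 = 8
i=3: S_3 = 2 * (-2)^3 = -16
i=4: S_4 = 2 * (-2)^4 = 32
i=5: S_5 = 2 * (-2)^5 = -64
The first 6 terms are: [2, -4, 8, -16, 32, -64]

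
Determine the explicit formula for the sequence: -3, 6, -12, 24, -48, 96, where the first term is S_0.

Check ratios: 6 / -3 = -2.0
Common ratio r = -2.
First term a = -3.
Formula: S_i = -3 * (-2)^i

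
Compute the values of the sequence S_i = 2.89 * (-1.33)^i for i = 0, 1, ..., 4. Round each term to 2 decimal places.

This is a geometric sequence.
i=0: S_0 = 2.89 * (-1.33)^0 = 2.89
i=1: S_1 = 2.89 * (-1.33)^1 ≈ -3.84
i=2: S_2 = 2.89 * (-1.33)^2 ≈ 5.11
i=3: S_3 = 2.89 * (-1.33)^3 ≈ -6.8
i=4: S_4 = 2.89 * (-1.33)^4 ≈ 9.04
The first 5 terms are: [2.89, -3.84, 5.11, -6.8, 9.04]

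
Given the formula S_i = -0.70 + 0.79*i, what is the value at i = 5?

S_5 = -0.7 + 0.79*5 = -0.7 + 3.95 = 3.25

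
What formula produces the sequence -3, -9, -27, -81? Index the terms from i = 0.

Check ratios: -9 / -3 = 3.0
Common ratio r = 3.
First term a = -3.
Formula: S_i = -3 * 3^i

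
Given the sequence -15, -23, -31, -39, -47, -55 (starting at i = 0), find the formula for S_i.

Check differences: -23 - -15 = -8
-31 - -23 = -8
Common difference d = -8.
First term a = -15.
Formula: S_i = -15 - 8*i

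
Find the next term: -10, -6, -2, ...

Differences: -6 - -10 = 4
This is an arithmetic sequence with common difference d = 4.
Next term = -2 + 4 = 2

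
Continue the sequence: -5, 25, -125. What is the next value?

Ratios: 25 / -5 = -5.0
This is a geometric sequence with common ratio r = -5.
Next term = -125 * -5 = 625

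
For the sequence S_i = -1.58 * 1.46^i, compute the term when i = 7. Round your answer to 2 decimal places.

S_7 = -1.58 * 1.46^7 ≈ -1.58 * 14.1407 ≈ -22.34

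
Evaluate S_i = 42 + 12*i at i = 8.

S_8 = 42 + 12*8 = 42 + 96 = 138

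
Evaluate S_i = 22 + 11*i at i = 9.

S_9 = 22 + 11*9 = 22 + 99 = 121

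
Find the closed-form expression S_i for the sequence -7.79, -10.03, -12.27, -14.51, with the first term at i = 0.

Check differences: -10.03 - -7.79 = -2.24
-12.27 - -10.03 = -2.24
Common difference d = -2.24.
First term a = -7.79.
Formula: S_i = -7.79 - 2.24*i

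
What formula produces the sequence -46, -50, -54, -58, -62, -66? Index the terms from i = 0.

Check differences: -50 - -46 = -4
-54 - -50 = -4
Common difference d = -4.
First term a = -46.
Formula: S_i = -46 - 4*i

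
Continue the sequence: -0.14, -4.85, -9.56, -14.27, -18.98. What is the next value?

Differences: -4.85 - -0.14 = -4.71
This is an arithmetic sequence with common difference d = -4.71.
Next term = -18.98 + -4.71 = -23.69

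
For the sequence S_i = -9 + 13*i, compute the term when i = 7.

S_7 = -9 + 13*7 = -9 + 91 = 82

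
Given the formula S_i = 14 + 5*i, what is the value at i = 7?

S_7 = 14 + 5*7 = 14 + 35 = 49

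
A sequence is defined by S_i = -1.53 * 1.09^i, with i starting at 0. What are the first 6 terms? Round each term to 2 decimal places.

This is a geometric sequence.
i=0: S_0 = -1.53 * 1.09^0 = -1.53
i=1: S_1 = -1.53 * 1.09^1 ≈ -1.67
i=2: S_2 = -1.53 * 1.09^2 ≈ -1.82
i=3: S_3 = -1.53 * 1.09^3 ≈ -1.98
i=4: S_4 = -1.53 * 1.09^4 ≈ -2.16
i=5: S_5 = -1.53 * 1.09^5 ≈ -2.35
The first 6 terms are: [-1.53, -1.67, -1.82, -1.98, -2.16, -2.35]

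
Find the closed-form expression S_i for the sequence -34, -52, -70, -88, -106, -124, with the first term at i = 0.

Check differences: -52 - -34 = -18
-70 - -52 = -18
Common difference d = -18.
First term a = -34.
Formula: S_i = -34 - 18*i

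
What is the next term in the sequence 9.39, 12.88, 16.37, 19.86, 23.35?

Differences: 12.88 - 9.39 = 3.49
This is an arithmetic sequence with common difference d = 3.49.
Next term = 23.35 + 3.49 = 26.84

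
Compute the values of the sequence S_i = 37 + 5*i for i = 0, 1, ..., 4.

This is an arithmetic sequence.
i=0: S_0 = 37 + 5*0 = 37
i=1: S_1 = 37 + 5*1 = 42
i=2: S_2 = 37 + 5*2 = 47
i=3: S_3 = 37 + 5*3 = 52
i=4: S_4 = 37 + 5*4 = 57
The first 5 terms are: [37, 42, 47, 52, 57]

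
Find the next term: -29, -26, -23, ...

Differences: -26 - -29 = 3
This is an arithmetic sequence with common difference d = 3.
Next term = -23 + 3 = -20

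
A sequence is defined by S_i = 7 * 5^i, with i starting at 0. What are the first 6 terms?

This is a geometric sequence.
i=0: S_0 = 7 * 5^0 = 7
i=1: S_1 = 7 * 5^1 = 35
i=2: S_2 = 7 * 5^2 = 175
i=3: S_3 = 7 * 5^3 = 875
i=4: S_4 = 7 * 5^4 = 4375
i=5: S_5 = 7 * 5^5 = 21875
The first 6 terms are: [7, 35, 175, 875, 4375, 21875]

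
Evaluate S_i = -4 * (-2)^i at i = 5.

S_5 = -4 * (-2)^5 = -4 * -32 = 128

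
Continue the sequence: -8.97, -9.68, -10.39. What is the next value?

Differences: -9.68 - -8.97 = -0.71
This is an arithmetic sequence with common difference d = -0.71.
Next term = -10.39 + -0.71 = -11.1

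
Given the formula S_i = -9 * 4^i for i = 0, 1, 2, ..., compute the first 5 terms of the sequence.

This is a geometric sequence.
i=0: S_0 = -9 * 4^0 = -9
i=1: S_1 = -9 * 4^1 = -36
i=2: S_2 = -9 * 4^2 = -144
i=3: S_3 = -9 * 4^3 = -576
i=4: S_4 = -9 * 4^4 = -2304
The first 5 terms are: [-9, -36, -144, -576, -2304]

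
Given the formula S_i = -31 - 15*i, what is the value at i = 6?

S_6 = -31 + -15*6 = -31 + -90 = -121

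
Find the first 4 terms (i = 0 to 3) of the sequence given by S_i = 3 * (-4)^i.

This is a geometric sequence.
i=0: S_0 = 3 * (-4)^0 = 3
i=1: S_1 = 3 * (-4)^1 = -12
i=2: S_2 = 3 * (-4)^2 = 48
i=3: S_3 = 3 * (-4)^3 = -192
The first 4 terms are: [3, -12, 48, -192]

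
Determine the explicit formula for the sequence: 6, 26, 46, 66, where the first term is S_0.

Check differences: 26 - 6 = 20
46 - 26 = 20
Common difference d = 20.
First term a = 6.
Formula: S_i = 6 + 20*i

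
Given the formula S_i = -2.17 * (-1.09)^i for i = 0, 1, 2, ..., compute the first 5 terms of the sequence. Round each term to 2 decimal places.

This is a geometric sequence.
i=0: S_0 = -2.17 * (-1.09)^0 = -2.17
i=1: S_1 = -2.17 * (-1.09)^1 ≈ 2.37
i=2: S_2 = -2.17 * (-1.09)^2 ≈ -2.58
i=3: S_3 = -2.17 * (-1.09)^3 ≈ 2.81
i=4: S_4 = -2.17 * (-1.09)^4 ≈ -3.06
The first 5 terms are: [-2.17, 2.37, -2.58, 2.81, -3.06]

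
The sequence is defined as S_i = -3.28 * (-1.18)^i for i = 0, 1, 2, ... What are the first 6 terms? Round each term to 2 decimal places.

This is a geometric sequence.
i=0: S_0 = -3.28 * (-1.18)^0 = -3.28
i=1: S_1 = -3.28 * (-1.18)^1 ≈ 3.87
i=2: S_2 = -3.28 * (-1.18)^2 ≈ -4.57
i=3: S_3 = -3.28 * (-1.18)^3 ≈ 5.39
i=4: S_4 = -3.28 * (-1.18)^4 ≈ -6.36
i=5: S_5 = -3.28 * (-1.18)^5 ≈ 7.5
The first 6 terms are: [-3.28, 3.87, -4.57, 5.39, -6.36, 7.5]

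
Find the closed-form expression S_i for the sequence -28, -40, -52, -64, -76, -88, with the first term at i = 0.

Check differences: -40 - -28 = -12
-52 - -40 = -12
Common difference d = -12.
First term a = -28.
Formula: S_i = -28 - 12*i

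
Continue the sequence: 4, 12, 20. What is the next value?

Differences: 12 - 4 = 8
This is an arithmetic sequence with common difference d = 8.
Next term = 20 + 8 = 28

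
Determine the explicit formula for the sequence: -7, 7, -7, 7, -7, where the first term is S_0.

Check ratios: 7 / -7 = -1.0
Common ratio r = -1.
First term a = -7.
Formula: S_i = -7 * (-1)^i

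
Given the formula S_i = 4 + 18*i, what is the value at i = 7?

S_7 = 4 + 18*7 = 4 + 126 = 130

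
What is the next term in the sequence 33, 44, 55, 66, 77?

Differences: 44 - 33 = 11
This is an arithmetic sequence with common difference d = 11.
Next term = 77 + 11 = 88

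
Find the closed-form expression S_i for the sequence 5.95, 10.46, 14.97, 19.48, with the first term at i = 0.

Check differences: 10.46 - 5.95 = 4.51
14.97 - 10.46 = 4.51
Common difference d = 4.51.
First term a = 5.95.
Formula: S_i = 5.95 + 4.51*i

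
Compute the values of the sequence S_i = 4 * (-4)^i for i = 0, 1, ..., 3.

This is a geometric sequence.
i=0: S_0 = 4 * (-4)^0 = 4
i=1: S_1 = 4 * (-4)^1 = -16
i=2: S_2 = 4 * (-4)^2 = 64
i=3: S_3 = 4 * (-4)^3 = -256
The first 4 terms are: [4, -16, 64, -256]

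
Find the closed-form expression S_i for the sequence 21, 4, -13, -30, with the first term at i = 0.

Check differences: 4 - 21 = -17
-13 - 4 = -17
Common difference d = -17.
First term a = 21.
Formula: S_i = 21 - 17*i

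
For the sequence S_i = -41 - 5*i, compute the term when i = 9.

S_9 = -41 + -5*9 = -41 + -45 = -86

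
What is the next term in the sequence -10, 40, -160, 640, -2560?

Ratios: 40 / -10 = -4.0
This is a geometric sequence with common ratio r = -4.
Next term = -2560 * -4 = 10240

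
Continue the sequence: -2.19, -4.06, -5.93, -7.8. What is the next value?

Differences: -4.06 - -2.19 = -1.87
This is an arithmetic sequence with common difference d = -1.87.
Next term = -7.8 + -1.87 = -9.67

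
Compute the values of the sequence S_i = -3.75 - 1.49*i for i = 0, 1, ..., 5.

This is an arithmetic sequence.
i=0: S_0 = -3.75 + -1.49*0 = -3.75
i=1: S_1 = -3.75 + -1.49*1 = -5.24
i=2: S_2 = -3.75 + -1.49*2 = -6.73
i=3: S_3 = -3.75 + -1.49*3 = -8.22
i=4: S_4 = -3.75 + -1.49*4 = -9.71
i=5: S_5 = -3.75 + -1.49*5 = -11.2
The first 6 terms are: [-3.75, -5.24, -6.73, -8.22, -9.71, -11.2]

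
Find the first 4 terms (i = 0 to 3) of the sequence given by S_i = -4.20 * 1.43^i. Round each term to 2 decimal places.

This is a geometric sequence.
i=0: S_0 = -4.2 * 1.43^0 = -4.2
i=1: S_1 = -4.2 * 1.43^1 ≈ -6.01
i=2: S_2 = -4.2 * 1.43^2 ≈ -8.59
i=3: S_3 = -4.2 * 1.43^3 ≈ -12.28
The first 4 terms are: [-4.2, -6.01, -8.59, -12.28]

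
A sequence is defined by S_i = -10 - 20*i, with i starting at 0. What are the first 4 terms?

This is an arithmetic sequence.
i=0: S_0 = -10 + -20*0 = -10
i=1: S_1 = -10 + -20*1 = -30
i=2: S_2 = -10 + -20*2 = -50
i=3: S_3 = -10 + -20*3 = -70
The first 4 terms are: [-10, -30, -50, -70]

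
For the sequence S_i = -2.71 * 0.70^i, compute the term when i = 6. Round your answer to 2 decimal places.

S_6 = -2.71 * 0.7^6 ≈ -2.71 * 0.1176 ≈ -0.32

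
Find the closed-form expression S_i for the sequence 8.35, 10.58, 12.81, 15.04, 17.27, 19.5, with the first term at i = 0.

Check differences: 10.58 - 8.35 = 2.23
12.81 - 10.58 = 2.23
Common difference d = 2.23.
First term a = 8.35.
Formula: S_i = 8.35 + 2.23*i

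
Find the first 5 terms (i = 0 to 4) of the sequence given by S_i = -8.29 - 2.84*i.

This is an arithmetic sequence.
i=0: S_0 = -8.29 + -2.84*0 = -8.29
i=1: S_1 = -8.29 + -2.84*1 = -11.13
i=2: S_2 = -8.29 + -2.84*2 = -13.97
i=3: S_3 = -8.29 + -2.84*3 = -16.81
i=4: S_4 = -8.29 + -2.84*4 = -19.65
The first 5 terms are: [-8.29, -11.13, -13.97, -16.81, -19.65]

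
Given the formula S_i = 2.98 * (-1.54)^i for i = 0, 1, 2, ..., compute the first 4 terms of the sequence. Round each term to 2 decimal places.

This is a geometric sequence.
i=0: S_0 = 2.98 * (-1.54)^0 = 2.98
i=1: S_1 = 2.98 * (-1.54)^1 ≈ -4.59
i=2: S_2 = 2.98 * (-1.54)^2 ≈ 7.07
i=3: S_3 = 2.98 * (-1.54)^3 ≈ -10.88
The first 4 terms are: [2.98, -4.59, 7.07, -10.88]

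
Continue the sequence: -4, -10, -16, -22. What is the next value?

Differences: -10 - -4 = -6
This is an arithmetic sequence with common difference d = -6.
Next term = -22 + -6 = -28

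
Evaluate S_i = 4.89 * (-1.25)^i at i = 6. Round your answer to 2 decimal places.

S_6 = 4.89 * (-1.25)^6 ≈ 4.89 * 3.8147 ≈ 18.65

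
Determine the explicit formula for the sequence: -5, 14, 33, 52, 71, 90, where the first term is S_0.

Check differences: 14 - -5 = 19
33 - 14 = 19
Common difference d = 19.
First term a = -5.
Formula: S_i = -5 + 19*i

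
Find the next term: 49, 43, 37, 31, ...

Differences: 43 - 49 = -6
This is an arithmetic sequence with common difference d = -6.
Next term = 31 + -6 = 25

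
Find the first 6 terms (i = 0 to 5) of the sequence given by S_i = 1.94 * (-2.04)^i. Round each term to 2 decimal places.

This is a geometric sequence.
i=0: S_0 = 1.94 * (-2.04)^0 = 1.94
i=1: S_1 = 1.94 * (-2.04)^1 ≈ -3.96
i=2: S_2 = 1.94 * (-2.04)^2 ≈ 8.07
i=3: S_3 = 1.94 * (-2.04)^3 ≈ -16.47
i=4: S_4 = 1.94 * (-2.04)^4 ≈ 33.6
i=5: S_5 = 1.94 * (-2.04)^5 ≈ -68.54
The first 6 terms are: [1.94, -3.96, 8.07, -16.47, 33.6, -68.54]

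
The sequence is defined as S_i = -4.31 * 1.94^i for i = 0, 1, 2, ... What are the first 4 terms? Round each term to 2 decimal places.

This is a geometric sequence.
i=0: S_0 = -4.31 * 1.94^0 = -4.31
i=1: S_1 = -4.31 * 1.94^1 ≈ -8.36
i=2: S_2 = -4.31 * 1.94^2 ≈ -16.22
i=3: S_3 = -4.31 * 1.94^3 ≈ -31.47
The first 4 terms are: [-4.31, -8.36, -16.22, -31.47]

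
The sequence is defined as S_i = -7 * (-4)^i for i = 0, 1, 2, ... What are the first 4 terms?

This is a geometric sequence.
i=0: S_0 = -7 * (-4)^0 = -7
i=1: S_1 = -7 * (-4)^1 = 28
i=2: S_2 = -7 * (-4)^2 = -112
i=3: S_3 = -7 * (-4)^3 = 448
The first 4 terms are: [-7, 28, -112, 448]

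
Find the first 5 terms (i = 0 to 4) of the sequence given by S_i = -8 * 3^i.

This is a geometric sequence.
i=0: S_0 = -8 * 3^0 = -8
i=1: S_1 = -8 * 3^1 = -24
i=2: S_2 = -8 * 3^2 = -72
i=3: S_3 = -8 * 3^3 = -216
i=4: S_4 = -8 * 3^4 = -648
The first 5 terms are: [-8, -24, -72, -216, -648]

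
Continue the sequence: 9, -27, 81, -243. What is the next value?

Ratios: -27 / 9 = -3.0
This is a geometric sequence with common ratio r = -3.
Next term = -243 * -3 = 729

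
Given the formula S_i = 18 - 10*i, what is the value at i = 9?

S_9 = 18 + -10*9 = 18 + -90 = -72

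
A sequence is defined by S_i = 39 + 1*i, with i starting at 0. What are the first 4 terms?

This is an arithmetic sequence.
i=0: S_0 = 39 + 1*0 = 39
i=1: S_1 = 39 + 1*1 = 40
i=2: S_2 = 39 + 1*2 = 41
i=3: S_3 = 39 + 1*3 = 42
The first 4 terms are: [39, 40, 41, 42]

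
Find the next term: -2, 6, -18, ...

Ratios: 6 / -2 = -3.0
This is a geometric sequence with common ratio r = -3.
Next term = -18 * -3 = 54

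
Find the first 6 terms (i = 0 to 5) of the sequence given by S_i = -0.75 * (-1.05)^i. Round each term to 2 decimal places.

This is a geometric sequence.
i=0: S_0 = -0.75 * (-1.05)^0 = -0.75
i=1: S_1 = -0.75 * (-1.05)^1 ≈ 0.79
i=2: S_2 = -0.75 * (-1.05)^2 ≈ -0.83
i=3: S_3 = -0.75 * (-1.05)^3 ≈ 0.87
i=4: S_4 = -0.75 * (-1.05)^4 ≈ -0.91
i=5: S_5 = -0.75 * (-1.05)^5 ≈ 0.96
The first 6 terms are: [-0.75, 0.79, -0.83, 0.87, -0.91, 0.96]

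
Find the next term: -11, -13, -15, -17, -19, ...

Differences: -13 - -11 = -2
This is an arithmetic sequence with common difference d = -2.
Next term = -19 + -2 = -21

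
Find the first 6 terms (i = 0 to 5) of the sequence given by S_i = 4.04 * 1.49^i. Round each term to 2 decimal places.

This is a geometric sequence.
i=0: S_0 = 4.04 * 1.49^0 = 4.04
i=1: S_1 = 4.04 * 1.49^1 ≈ 6.02
i=2: S_2 = 4.04 * 1.49^2 ≈ 8.97
i=3: S_3 = 4.04 * 1.49^3 ≈ 13.36
i=4: S_4 = 4.04 * 1.49^4 ≈ 19.91
i=5: S_5 = 4.04 * 1.49^5 ≈ 29.67
The first 6 terms are: [4.04, 6.02, 8.97, 13.36, 19.91, 29.67]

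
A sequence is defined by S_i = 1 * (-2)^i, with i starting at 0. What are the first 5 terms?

This is a geometric sequence.
i=0: S_0 = 1 * (-2)^0 = 1
i=1: S_1 = 1 * (-2)^1 = -2
i=2: S_2 = 1 * (-2)^2 = 4
i=3: S_3 = 1 * (-2)^3 = -8
i=4: S_4 = 1 * (-2)^4 = 16
The first 5 terms are: [1, -2, 4, -8, 16]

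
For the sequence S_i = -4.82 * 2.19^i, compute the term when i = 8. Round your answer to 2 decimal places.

S_8 = -4.82 * 2.19^8 ≈ -4.82 * 529.1185 ≈ -2550.35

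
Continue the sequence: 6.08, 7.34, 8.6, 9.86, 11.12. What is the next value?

Differences: 7.34 - 6.08 = 1.26
This is an arithmetic sequence with common difference d = 1.26.
Next term = 11.12 + 1.26 = 12.38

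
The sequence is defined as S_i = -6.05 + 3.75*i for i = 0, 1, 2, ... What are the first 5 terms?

This is an arithmetic sequence.
i=0: S_0 = -6.05 + 3.75*0 = -6.05
i=1: S_1 = -6.05 + 3.75*1 = -2.3
i=2: S_2 = -6.05 + 3.75*2 = 1.45
i=3: S_3 = -6.05 + 3.75*3 = 5.2
i=4: S_4 = -6.05 + 3.75*4 = 8.95
The first 5 terms are: [-6.05, -2.3, 1.45, 5.2, 8.95]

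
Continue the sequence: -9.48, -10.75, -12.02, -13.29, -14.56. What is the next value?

Differences: -10.75 - -9.48 = -1.27
This is an arithmetic sequence with common difference d = -1.27.
Next term = -14.56 + -1.27 = -15.83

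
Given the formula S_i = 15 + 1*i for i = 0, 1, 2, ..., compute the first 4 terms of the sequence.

This is an arithmetic sequence.
i=0: S_0 = 15 + 1*0 = 15
i=1: S_1 = 15 + 1*1 = 16
i=2: S_2 = 15 + 1*2 = 17
i=3: S_3 = 15 + 1*3 = 18
The first 4 terms are: [15, 16, 17, 18]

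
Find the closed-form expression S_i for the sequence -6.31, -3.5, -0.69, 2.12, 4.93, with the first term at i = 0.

Check differences: -3.5 - -6.31 = 2.81
-0.69 - -3.5 = 2.81
Common difference d = 2.81.
First term a = -6.31.
Formula: S_i = -6.31 + 2.81*i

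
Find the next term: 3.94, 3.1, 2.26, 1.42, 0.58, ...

Differences: 3.1 - 3.94 = -0.84
This is an arithmetic sequence with common difference d = -0.84.
Next term = 0.58 + -0.84 = -0.26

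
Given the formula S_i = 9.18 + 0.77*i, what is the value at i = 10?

S_10 = 9.18 + 0.77*10 = 9.18 + 7.7 = 16.88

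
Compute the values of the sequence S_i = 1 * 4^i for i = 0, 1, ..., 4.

This is a geometric sequence.
i=0: S_0 = 1 * 4^0 = 1
i=1: S_1 = 1 * 4^1 = 4
i=2: S_2 = 1 * 4^2 = 16
i=3: S_3 = 1 * 4^3 = 64
i=4: S_4 = 1 * 4^4 = 256
The first 5 terms are: [1, 4, 16, 64, 256]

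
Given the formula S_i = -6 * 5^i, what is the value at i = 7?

S_7 = -6 * 5^7 = -6 * 78125 = -468750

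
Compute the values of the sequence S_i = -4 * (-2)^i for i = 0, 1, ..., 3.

This is a geometric sequence.
i=0: S_0 = -4 * (-2)^0 = -4
i=1: S_1 = -4 * (-2)^1 = 8
i=2: S_2 = -4 * (-2)^2 = -16
i=3: S_3 = -4 * (-2)^3 = 32
The first 4 terms are: [-4, 8, -16, 32]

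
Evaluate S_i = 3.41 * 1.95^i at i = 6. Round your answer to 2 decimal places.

S_6 = 3.41 * 1.95^6 ≈ 3.41 * 54.9804 ≈ 187.48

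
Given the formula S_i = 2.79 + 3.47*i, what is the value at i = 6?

S_6 = 2.79 + 3.47*6 = 2.79 + 20.82 = 23.61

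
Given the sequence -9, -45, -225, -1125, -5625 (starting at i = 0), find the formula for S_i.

Check ratios: -45 / -9 = 5.0
Common ratio r = 5.
First term a = -9.
Formula: S_i = -9 * 5^i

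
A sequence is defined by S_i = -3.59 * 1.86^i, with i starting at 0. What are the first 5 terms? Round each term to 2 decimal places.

This is a geometric sequence.
i=0: S_0 = -3.59 * 1.86^0 = -3.59
i=1: S_1 = -3.59 * 1.86^1 ≈ -6.68
i=2: S_2 = -3.59 * 1.86^2 ≈ -12.42
i=3: S_3 = -3.59 * 1.86^3 ≈ -23.1
i=4: S_4 = -3.59 * 1.86^4 ≈ -42.97
The first 5 terms are: [-3.59, -6.68, -12.42, -23.1, -42.97]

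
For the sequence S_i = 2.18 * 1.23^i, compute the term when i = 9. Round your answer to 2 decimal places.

S_9 = 2.18 * 1.23^9 ≈ 2.18 * 6.4439 ≈ 14.05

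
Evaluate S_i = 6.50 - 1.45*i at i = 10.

S_10 = 6.5 + -1.45*10 = 6.5 + -14.5 = -8.0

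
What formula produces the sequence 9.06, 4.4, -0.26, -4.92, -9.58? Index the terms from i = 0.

Check differences: 4.4 - 9.06 = -4.66
-0.26 - 4.4 = -4.66
Common difference d = -4.66.
First term a = 9.06.
Formula: S_i = 9.06 - 4.66*i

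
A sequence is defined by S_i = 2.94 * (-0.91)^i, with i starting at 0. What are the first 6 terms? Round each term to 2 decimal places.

This is a geometric sequence.
i=0: S_0 = 2.94 * (-0.91)^0 = 2.94
i=1: S_1 = 2.94 * (-0.91)^1 ≈ -2.68
i=2: S_2 = 2.94 * (-0.91)^2 ≈ 2.43
i=3: S_3 = 2.94 * (-0.91)^3 ≈ -2.22
i=4: S_4 = 2.94 * (-0.91)^4 ≈ 2.02
i=5: S_5 = 2.94 * (-0.91)^5 ≈ -1.83
The first 6 terms are: [2.94, -2.68, 2.43, -2.22, 2.02, -1.83]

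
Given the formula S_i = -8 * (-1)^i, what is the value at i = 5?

S_5 = -8 * (-1)^5 = -8 * -1 = 8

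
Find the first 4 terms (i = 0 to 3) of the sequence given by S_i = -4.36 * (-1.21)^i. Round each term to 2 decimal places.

This is a geometric sequence.
i=0: S_0 = -4.36 * (-1.21)^0 = -4.36
i=1: S_1 = -4.36 * (-1.21)^1 ≈ 5.28
i=2: S_2 = -4.36 * (-1.21)^2 ≈ -6.38
i=3: S_3 = -4.36 * (-1.21)^3 ≈ 7.72
The first 4 terms are: [-4.36, 5.28, -6.38, 7.72]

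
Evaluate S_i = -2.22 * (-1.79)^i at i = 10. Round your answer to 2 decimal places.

S_10 = -2.22 * (-1.79)^10 ≈ -2.22 * 337.6994 ≈ -749.69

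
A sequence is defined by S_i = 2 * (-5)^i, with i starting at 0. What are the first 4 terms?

This is a geometric sequence.
i=0: S_0 = 2 * (-5)^0 = 2
i=1: S_1 = 2 * (-5)^1 = -10
i=2: S_2 = 2 * (-5)^2 = 50
i=3: S_3 = 2 * (-5)^3 = -250
The first 4 terms are: [2, -10, 50, -250]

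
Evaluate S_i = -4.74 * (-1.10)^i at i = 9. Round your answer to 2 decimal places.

S_9 = -4.74 * (-1.1)^9 ≈ -4.74 * -2.3579 ≈ 11.18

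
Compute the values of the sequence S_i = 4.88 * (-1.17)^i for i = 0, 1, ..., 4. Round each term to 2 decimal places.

This is a geometric sequence.
i=0: S_0 = 4.88 * (-1.17)^0 = 4.88
i=1: S_1 = 4.88 * (-1.17)^1 ≈ -5.71
i=2: S_2 = 4.88 * (-1.17)^2 ≈ 6.68
i=3: S_3 = 4.88 * (-1.17)^3 ≈ -7.82
i=4: S_4 = 4.88 * (-1.17)^4 ≈ 9.14
The first 5 terms are: [4.88, -5.71, 6.68, -7.82, 9.14]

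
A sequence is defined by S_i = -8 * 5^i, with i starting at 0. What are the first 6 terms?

This is a geometric sequence.
i=0: S_0 = -8 * 5^0 = -8
i=1: S_1 = -8 * 5^1 = -40
i=2: S_2 = -8 * 5^2 = -200
i=3: S_3 = -8 * 5^3 = -1000
i=4: S_4 = -8 * 5^4 = -5000
i=5: S_5 = -8 * 5^5 = -25000
The first 6 terms are: [-8, -40, -200, -1000, -5000, -25000]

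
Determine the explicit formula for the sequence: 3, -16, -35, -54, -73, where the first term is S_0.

Check differences: -16 - 3 = -19
-35 - -16 = -19
Common difference d = -19.
First term a = 3.
Formula: S_i = 3 - 19*i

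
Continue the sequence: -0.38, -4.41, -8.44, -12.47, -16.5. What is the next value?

Differences: -4.41 - -0.38 = -4.03
This is an arithmetic sequence with common difference d = -4.03.
Next term = -16.5 + -4.03 = -20.53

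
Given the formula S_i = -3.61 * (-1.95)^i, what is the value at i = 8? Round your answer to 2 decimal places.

S_8 = -3.61 * (-1.95)^8 ≈ -3.61 * 209.0629 ≈ -754.72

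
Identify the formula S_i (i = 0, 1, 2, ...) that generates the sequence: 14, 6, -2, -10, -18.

Check differences: 6 - 14 = -8
-2 - 6 = -8
Common difference d = -8.
First term a = 14.
Formula: S_i = 14 - 8*i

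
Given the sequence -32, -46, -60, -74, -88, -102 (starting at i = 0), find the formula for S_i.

Check differences: -46 - -32 = -14
-60 - -46 = -14
Common difference d = -14.
First term a = -32.
Formula: S_i = -32 - 14*i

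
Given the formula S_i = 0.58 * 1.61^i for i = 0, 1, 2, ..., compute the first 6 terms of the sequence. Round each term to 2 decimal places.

This is a geometric sequence.
i=0: S_0 = 0.58 * 1.61^0 = 0.58
i=1: S_1 = 0.58 * 1.61^1 ≈ 0.93
i=2: S_2 = 0.58 * 1.61^2 ≈ 1.5
i=3: S_3 = 0.58 * 1.61^3 ≈ 2.42
i=4: S_4 = 0.58 * 1.61^4 ≈ 3.9
i=5: S_5 = 0.58 * 1.61^5 ≈ 6.27
The first 6 terms are: [0.58, 0.93, 1.5, 2.42, 3.9, 6.27]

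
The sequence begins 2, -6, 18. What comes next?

Ratios: -6 / 2 = -3.0
This is a geometric sequence with common ratio r = -3.
Next term = 18 * -3 = -54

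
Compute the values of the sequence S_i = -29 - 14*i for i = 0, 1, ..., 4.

This is an arithmetic sequence.
i=0: S_0 = -29 + -14*0 = -29
i=1: S_1 = -29 + -14*1 = -43
i=2: S_2 = -29 + -14*2 = -57
i=3: S_3 = -29 + -14*3 = -71
i=4: S_4 = -29 + -14*4 = -85
The first 5 terms are: [-29, -43, -57, -71, -85]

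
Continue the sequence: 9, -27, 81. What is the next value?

Ratios: -27 / 9 = -3.0
This is a geometric sequence with common ratio r = -3.
Next term = 81 * -3 = -243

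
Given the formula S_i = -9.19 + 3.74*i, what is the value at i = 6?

S_6 = -9.19 + 3.74*6 = -9.19 + 22.44 = 13.25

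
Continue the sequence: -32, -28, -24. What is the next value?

Differences: -28 - -32 = 4
This is an arithmetic sequence with common difference d = 4.
Next term = -24 + 4 = -20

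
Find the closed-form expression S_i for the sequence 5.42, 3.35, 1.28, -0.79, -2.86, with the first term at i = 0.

Check differences: 3.35 - 5.42 = -2.07
1.28 - 3.35 = -2.07
Common difference d = -2.07.
First term a = 5.42.
Formula: S_i = 5.42 - 2.07*i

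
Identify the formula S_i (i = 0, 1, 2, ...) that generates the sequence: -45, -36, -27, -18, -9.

Check differences: -36 - -45 = 9
-27 - -36 = 9
Common difference d = 9.
First term a = -45.
Formula: S_i = -45 + 9*i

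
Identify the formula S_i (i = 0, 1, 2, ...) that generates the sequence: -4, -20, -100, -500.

Check ratios: -20 / -4 = 5.0
Common ratio r = 5.
First term a = -4.
Formula: S_i = -4 * 5^i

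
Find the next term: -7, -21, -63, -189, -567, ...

Ratios: -21 / -7 = 3.0
This is a geometric sequence with common ratio r = 3.
Next term = -567 * 3 = -1701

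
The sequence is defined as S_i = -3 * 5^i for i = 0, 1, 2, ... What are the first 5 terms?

This is a geometric sequence.
i=0: S_0 = -3 * 5^0 = -3
i=1: S_1 = -3 * 5^1 = -15
i=2: S_2 = -3 * 5^2 = -75
i=3: S_3 = -3 * 5^3 = -375
i=4: S_4 = -3 * 5^4 = -1875
The first 5 terms are: [-3, -15, -75, -375, -1875]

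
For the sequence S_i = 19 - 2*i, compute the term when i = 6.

S_6 = 19 + -2*6 = 19 + -12 = 7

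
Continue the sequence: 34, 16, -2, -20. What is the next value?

Differences: 16 - 34 = -18
This is an arithmetic sequence with common difference d = -18.
Next term = -20 + -18 = -38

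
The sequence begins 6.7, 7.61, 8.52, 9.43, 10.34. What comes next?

Differences: 7.61 - 6.7 = 0.91
This is an arithmetic sequence with common difference d = 0.91.
Next term = 10.34 + 0.91 = 11.25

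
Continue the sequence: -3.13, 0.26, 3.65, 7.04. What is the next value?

Differences: 0.26 - -3.13 = 3.39
This is an arithmetic sequence with common difference d = 3.39.
Next term = 7.04 + 3.39 = 10.43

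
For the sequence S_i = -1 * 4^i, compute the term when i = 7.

S_7 = -1 * 4^7 = -1 * 16384 = -16384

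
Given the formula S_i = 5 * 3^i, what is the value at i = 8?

S_8 = 5 * 3^8 = 5 * 6561 = 32805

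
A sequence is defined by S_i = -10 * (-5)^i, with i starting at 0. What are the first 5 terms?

This is a geometric sequence.
i=0: S_0 = -10 * (-5)^0 = -10
i=1: S_1 = -10 * (-5)^1 = 50
i=2: S_2 = -10 * (-5)^2 = -250
i=3: S_3 = -10 * (-5)^3 = 1250
i=4: S_4 = -10 * (-5)^4 = -6250
The first 5 terms are: [-10, 50, -250, 1250, -6250]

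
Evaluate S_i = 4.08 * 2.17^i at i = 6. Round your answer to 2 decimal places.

S_6 = 4.08 * 2.17^6 ≈ 4.08 * 104.4139 ≈ 426.01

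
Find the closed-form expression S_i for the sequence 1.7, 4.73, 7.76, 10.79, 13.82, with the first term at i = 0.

Check differences: 4.73 - 1.7 = 3.03
7.76 - 4.73 = 3.03
Common difference d = 3.03.
First term a = 1.7.
Formula: S_i = 1.70 + 3.03*i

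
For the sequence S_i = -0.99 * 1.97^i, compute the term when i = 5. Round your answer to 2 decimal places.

S_5 = -0.99 * 1.97^5 ≈ -0.99 * 29.6709 ≈ -29.37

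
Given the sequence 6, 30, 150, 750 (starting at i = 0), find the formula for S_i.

Check ratios: 30 / 6 = 5.0
Common ratio r = 5.
First term a = 6.
Formula: S_i = 6 * 5^i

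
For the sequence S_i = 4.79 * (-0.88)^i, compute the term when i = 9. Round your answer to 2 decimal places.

S_9 = 4.79 * (-0.88)^9 ≈ 4.79 * -0.3165 ≈ -1.52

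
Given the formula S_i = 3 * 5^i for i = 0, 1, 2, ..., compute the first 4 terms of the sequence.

This is a geometric sequence.
i=0: S_0 = 3 * 5^0 = 3
i=1: S_1 = 3 * 5^1 = 15
i=2: S_2 = 3 * 5^2 = 75
i=3: S_3 = 3 * 5^3 = 375
The first 4 terms are: [3, 15, 75, 375]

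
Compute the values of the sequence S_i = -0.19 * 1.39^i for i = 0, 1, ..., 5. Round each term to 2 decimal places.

This is a geometric sequence.
i=0: S_0 = -0.19 * 1.39^0 = -0.19
i=1: S_1 = -0.19 * 1.39^1 ≈ -0.26
i=2: S_2 = -0.19 * 1.39^2 ≈ -0.37
i=3: S_3 = -0.19 * 1.39^3 ≈ -0.51
i=4: S_4 = -0.19 * 1.39^4 ≈ -0.71
i=5: S_5 = -0.19 * 1.39^5 ≈ -0.99
The first 6 terms are: [-0.19, -0.26, -0.37, -0.51, -0.71, -0.99]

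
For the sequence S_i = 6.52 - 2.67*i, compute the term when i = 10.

S_10 = 6.52 + -2.67*10 = 6.52 + -26.7 = -20.18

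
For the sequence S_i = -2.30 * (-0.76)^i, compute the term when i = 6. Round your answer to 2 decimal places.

S_6 = -2.3 * (-0.76)^6 ≈ -2.3 * 0.1927 ≈ -0.44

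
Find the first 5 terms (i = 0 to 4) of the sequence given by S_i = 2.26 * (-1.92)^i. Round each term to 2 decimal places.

This is a geometric sequence.
i=0: S_0 = 2.26 * (-1.92)^0 = 2.26
i=1: S_1 = 2.26 * (-1.92)^1 ≈ -4.34
i=2: S_2 = 2.26 * (-1.92)^2 ≈ 8.33
i=3: S_3 = 2.26 * (-1.92)^3 ≈ -16.0
i=4: S_4 = 2.26 * (-1.92)^4 ≈ 30.71
The first 5 terms are: [2.26, -4.34, 8.33, -16.0, 30.71]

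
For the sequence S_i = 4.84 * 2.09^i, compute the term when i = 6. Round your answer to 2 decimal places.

S_6 = 4.84 * 2.09^6 ≈ 4.84 * 83.3446 ≈ 403.39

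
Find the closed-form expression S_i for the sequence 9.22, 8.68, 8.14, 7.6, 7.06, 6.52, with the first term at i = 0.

Check differences: 8.68 - 9.22 = -0.54
8.14 - 8.68 = -0.54
Common difference d = -0.54.
First term a = 9.22.
Formula: S_i = 9.22 - 0.54*i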